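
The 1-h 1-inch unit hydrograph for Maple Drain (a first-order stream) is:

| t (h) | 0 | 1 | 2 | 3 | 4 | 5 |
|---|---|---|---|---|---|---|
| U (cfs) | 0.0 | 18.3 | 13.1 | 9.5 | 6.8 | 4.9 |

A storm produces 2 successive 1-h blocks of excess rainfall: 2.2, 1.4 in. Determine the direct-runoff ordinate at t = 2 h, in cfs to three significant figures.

By discrete convolution, Q_j = Σ (P_i / 1 in) · U_{j−i}.
At t = 2 h (j=2): Q = (2.2/1)·13.1 + (1.4/1)·18.3 = 54.4 cfs.

Q ≈ 54.4 cfs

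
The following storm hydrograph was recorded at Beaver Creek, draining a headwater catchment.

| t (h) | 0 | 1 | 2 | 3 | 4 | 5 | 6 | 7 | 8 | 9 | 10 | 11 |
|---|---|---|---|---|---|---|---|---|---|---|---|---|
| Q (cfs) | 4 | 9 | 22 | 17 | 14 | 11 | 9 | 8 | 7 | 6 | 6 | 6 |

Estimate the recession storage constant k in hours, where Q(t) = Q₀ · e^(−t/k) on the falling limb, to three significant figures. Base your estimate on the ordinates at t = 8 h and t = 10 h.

On the falling limb, Q drops from 7 to 6 cfs between t = 8 h and t = 10 h (Δt = 2 h).
k = −Δt / ln(Q₂/Q₁) = −2 / ln(6/7) = 13.0 h.

k ≈ 13.0 h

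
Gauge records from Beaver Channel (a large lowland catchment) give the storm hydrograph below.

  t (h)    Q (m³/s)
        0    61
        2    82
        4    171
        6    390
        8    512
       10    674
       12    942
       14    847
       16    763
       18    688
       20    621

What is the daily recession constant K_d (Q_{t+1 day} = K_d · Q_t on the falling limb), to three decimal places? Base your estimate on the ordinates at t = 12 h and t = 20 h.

K_d ≈ 0.286

Between t = 12 h and t = 20 h the flow falls from 942 to 621 m³/s over 4×2 h = 8 h.
Per-interval ratio K = (621/942)^(1/4) = 0.9011; K_d = K^(24/2) = 0.286.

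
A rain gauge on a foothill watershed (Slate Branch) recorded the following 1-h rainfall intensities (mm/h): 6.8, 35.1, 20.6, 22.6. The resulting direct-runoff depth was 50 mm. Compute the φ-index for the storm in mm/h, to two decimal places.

φ ≈ 9.43 mm/h

Only the 3 blocks with intensity above φ contribute runoff: 35.1, 20.6, 22.6 mm/h.
Σ(I−φ)·Δt = d  ⇒  (35.1+20.6+22.6 − 3φ)·1 = 50
φ = (78.30 − 50/1) / 3 = 9.43 mm/h.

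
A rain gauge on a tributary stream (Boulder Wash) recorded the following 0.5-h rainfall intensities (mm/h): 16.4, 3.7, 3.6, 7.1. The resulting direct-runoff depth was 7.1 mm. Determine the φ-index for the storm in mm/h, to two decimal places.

Only the 2 blocks with intensity above φ contribute runoff: 16.4, 7.1 mm/h.
Σ(I−φ)·Δt = d  ⇒  (16.4+7.1 − 2φ)·0.5 = 7.1
φ = (23.50 − 7.1/0.5) / 2 = 4.65 mm/h.

φ ≈ 4.65 mm/h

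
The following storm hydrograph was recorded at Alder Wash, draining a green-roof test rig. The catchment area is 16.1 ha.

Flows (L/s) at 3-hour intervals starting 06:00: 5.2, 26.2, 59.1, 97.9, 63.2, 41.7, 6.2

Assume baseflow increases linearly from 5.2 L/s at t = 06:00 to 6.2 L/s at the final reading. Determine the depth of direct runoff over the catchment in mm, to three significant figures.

d ≈ 17.4 mm

Direct runoff: 0.00, 20.83, 53.57, 92.20, 57.33, 35.67, 0.00 L/s; ΣQ_DR = 259.6 L/s.
V = ΣQ_DR · Δt = 259.6 × 10800 s = 2.804 × 10^6 L.
Over A = 16.1 ha, depth = V / A = 17.4 mm.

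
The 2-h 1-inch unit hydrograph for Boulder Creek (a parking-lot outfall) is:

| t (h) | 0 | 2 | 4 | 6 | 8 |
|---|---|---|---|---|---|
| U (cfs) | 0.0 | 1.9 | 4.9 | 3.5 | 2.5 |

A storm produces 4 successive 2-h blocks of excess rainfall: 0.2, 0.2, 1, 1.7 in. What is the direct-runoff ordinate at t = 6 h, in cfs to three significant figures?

By discrete convolution, Q_j = Σ (P_i / 1 in) · U_{j−i}.
At t = 6 h (j=3): Q = (0.2/1)·3.5 + (0.2/1)·4.9 + (1/1)·1.9 + (1.7/1)·0.0 = 3.58 cfs.

Q ≈ 3.58 cfs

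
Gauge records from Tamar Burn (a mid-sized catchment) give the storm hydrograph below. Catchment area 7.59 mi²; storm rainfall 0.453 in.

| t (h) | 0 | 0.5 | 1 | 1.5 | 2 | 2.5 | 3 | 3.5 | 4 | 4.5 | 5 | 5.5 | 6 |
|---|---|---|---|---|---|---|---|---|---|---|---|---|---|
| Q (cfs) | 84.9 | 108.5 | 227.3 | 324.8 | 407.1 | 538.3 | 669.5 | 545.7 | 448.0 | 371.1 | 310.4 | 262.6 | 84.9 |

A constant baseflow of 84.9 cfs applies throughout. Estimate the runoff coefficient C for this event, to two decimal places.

ΣQ_DR = 3279 cfs; V = ΣQ_DR·Δt = 5.903 × 10^6 ft³.
Runoff depth d = V / A = 0.3348 in.
C = d / P = 0.3348 / 0.453 = 0.74.

C ≈ 0.74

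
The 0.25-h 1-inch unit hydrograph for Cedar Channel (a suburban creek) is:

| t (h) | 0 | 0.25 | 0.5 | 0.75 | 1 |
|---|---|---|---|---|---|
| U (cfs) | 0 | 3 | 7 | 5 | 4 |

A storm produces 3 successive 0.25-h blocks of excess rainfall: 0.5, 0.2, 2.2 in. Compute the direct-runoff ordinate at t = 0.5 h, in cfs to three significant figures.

By discrete convolution, Q_j = Σ (P_i / 1 in) · U_{j−i}.
At t = 0.5 h (j=2): Q = (0.5/1)·7 + (0.2/1)·3 + (2.2/1)·0 = 4.10 cfs.

Q ≈ 4.10 cfs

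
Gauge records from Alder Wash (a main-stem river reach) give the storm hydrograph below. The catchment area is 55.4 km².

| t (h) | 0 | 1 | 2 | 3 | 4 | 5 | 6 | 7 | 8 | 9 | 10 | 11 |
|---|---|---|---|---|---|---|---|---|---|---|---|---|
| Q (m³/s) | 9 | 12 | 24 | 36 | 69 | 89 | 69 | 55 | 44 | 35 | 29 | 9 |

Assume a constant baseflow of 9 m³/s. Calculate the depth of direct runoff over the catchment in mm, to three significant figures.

d ≈ 24.2 mm

Direct runoff: 0.0, 3.0, 15.0, 27.0, 60.0, 80.0, 60.0, 46.0, 35.0, 26.0, 20.0, 0.0 m³/s; ΣQ_DR = 372.0 m³/s.
V = ΣQ_DR · Δt = 372.0 × 3600 s = 1.339 × 10^6 m³.
Over A = 55.4 km², depth = V / A = 24.2 mm.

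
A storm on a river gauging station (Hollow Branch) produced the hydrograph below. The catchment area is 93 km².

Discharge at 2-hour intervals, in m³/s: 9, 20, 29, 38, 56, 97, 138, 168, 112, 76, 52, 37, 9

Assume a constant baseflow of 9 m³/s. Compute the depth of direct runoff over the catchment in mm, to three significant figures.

Direct runoff: 0.0, 11.0, 20.0, 29.0, 47.0, 88.0, 129.0, 159.0, 103.0, 67.0, 43.0, 28.0, 0.0 m³/s; ΣQ_DR = 724.0 m³/s.
V = ΣQ_DR · Δt = 724.0 × 7200 s = 5.213 × 10^6 m³.
Over A = 93 km², depth = V / A = 56.1 mm.

d ≈ 56.1 mm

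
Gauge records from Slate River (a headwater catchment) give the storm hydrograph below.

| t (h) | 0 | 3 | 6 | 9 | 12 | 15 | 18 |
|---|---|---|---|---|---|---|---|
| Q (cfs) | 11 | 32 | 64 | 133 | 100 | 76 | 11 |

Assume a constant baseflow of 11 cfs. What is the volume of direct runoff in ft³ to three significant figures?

Direct-runoff ordinates (Q − Q_b): 0.0, 21.0, 53.0, 122.0, 89.0, 65.0, 0.0 cfs.
ΣQ_DR = 350.0 cfs.
With Δt = 3 h = 10800 s, V = ΣQ_DR · Δt = 350.0 × 10800 = 3.78 × 10^6 ft³.

V ≈ 3.78 × 10^6 ft³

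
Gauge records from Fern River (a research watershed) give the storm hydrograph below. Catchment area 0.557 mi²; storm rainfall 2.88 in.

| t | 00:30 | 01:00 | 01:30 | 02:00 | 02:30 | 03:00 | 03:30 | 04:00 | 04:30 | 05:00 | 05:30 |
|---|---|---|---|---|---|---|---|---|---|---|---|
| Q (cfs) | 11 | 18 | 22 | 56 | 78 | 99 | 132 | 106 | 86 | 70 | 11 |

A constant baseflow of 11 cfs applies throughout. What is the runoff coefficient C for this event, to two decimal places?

C ≈ 0.27

ΣQ_DR = 568.0 cfs; V = ΣQ_DR·Δt = 1.022 × 10^6 ft³.
Runoff depth d = V / A = 0.7901 in.
C = d / P = 0.7901 / 2.88 = 0.27.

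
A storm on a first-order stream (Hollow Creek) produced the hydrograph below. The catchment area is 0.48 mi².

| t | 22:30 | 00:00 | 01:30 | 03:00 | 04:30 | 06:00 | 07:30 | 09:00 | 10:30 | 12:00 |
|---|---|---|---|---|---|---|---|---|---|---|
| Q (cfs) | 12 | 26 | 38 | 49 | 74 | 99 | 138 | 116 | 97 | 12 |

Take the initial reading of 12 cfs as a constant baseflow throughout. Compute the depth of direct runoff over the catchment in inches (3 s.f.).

Direct runoff: 0.0, 14.0, 26.0, 37.0, 62.0, 87.0, 126.0, 104.0, 85.0, 0.0 cfs; ΣQ_DR = 541.0 cfs.
V = ΣQ_DR · Δt = 541.0 × 5400 s = 2.921 × 10^6 ft³.
Over A = 0.48 mi², depth = V / A = 2.62 in.

d ≈ 2.62 in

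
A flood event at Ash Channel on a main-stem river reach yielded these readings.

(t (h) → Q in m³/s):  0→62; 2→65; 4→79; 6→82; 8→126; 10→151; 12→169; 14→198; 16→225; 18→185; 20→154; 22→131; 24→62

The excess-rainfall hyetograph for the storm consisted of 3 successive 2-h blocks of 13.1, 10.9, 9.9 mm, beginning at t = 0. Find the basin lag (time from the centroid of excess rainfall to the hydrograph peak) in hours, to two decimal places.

t_L ≈ 13.19 h

Centroid of excess rainfall: t_c = Σ P_i·t̄_i / ΣP_i = 2.8112 h (block centres at 1, 3, 5 h).
Hydrograph peak occurs at t = 16 h, so basin lag t_L = 16 − 2.8112 = 13.19 h.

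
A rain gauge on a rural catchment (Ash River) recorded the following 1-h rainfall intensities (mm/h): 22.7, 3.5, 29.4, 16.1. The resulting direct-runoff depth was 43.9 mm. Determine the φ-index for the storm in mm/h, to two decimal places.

φ ≈ 8.10 mm/h

Only the 3 blocks with intensity above φ contribute runoff: 22.7, 29.4, 16.1 mm/h.
Σ(I−φ)·Δt = d  ⇒  (22.7+29.4+16.1 − 3φ)·1 = 43.9
φ = (68.20 − 43.9/1) / 3 = 8.10 mm/h.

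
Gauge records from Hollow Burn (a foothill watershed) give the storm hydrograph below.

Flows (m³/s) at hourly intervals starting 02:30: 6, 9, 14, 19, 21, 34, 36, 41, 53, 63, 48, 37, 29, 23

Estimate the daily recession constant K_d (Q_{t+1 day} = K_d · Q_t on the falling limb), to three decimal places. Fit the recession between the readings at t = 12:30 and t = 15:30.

K_d ≈ 0.003

Between t = 12:30 and t = 15:30 the flow falls from 48 to 23 m³/s over 3×1 h = 3 h.
Per-interval ratio K = (23/48)^(1/3) = 0.7825; K_d = K^(24/1) = 0.003.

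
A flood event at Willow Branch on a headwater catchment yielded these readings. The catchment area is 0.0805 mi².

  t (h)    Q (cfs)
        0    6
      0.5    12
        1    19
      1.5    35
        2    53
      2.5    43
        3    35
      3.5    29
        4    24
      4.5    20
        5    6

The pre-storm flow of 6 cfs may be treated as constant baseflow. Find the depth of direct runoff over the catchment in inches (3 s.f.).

Direct runoff: 0.0, 6.0, 13.0, 29.0, 47.0, 37.0, 29.0, 23.0, 18.0, 14.0, 0.0 cfs; ΣQ_DR = 216.0 cfs.
V = ΣQ_DR · Δt = 216.0 × 1800 s = 3.888 × 10^5 ft³.
Over A = 0.0805 mi², depth = V / A = 2.08 in.

d ≈ 2.08 in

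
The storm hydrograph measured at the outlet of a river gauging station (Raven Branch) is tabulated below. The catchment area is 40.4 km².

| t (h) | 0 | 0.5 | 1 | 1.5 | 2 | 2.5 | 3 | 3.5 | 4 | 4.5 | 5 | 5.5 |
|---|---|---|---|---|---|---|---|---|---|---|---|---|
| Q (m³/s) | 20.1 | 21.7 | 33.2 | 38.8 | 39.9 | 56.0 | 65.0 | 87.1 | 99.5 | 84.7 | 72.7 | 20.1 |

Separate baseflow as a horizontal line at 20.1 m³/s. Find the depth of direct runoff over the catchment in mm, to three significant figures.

d ≈ 17.7 mm

Direct runoff: 0.0, 1.6, 13.1, 18.7, 19.8, 35.9, 44.9, 67.0, 79.4, 64.6, 52.6, 0.0 m³/s; ΣQ_DR = 397.6 m³/s.
V = ΣQ_DR · Δt = 397.6 × 1800 s = 7.157 × 10^5 m³.
Over A = 40.4 km², depth = V / A = 17.7 mm.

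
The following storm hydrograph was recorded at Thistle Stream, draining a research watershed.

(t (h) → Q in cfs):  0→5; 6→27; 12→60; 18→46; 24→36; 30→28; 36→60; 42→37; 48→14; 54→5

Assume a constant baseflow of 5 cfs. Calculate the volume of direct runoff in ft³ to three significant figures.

Direct-runoff ordinates (Q − Q_b): 0.0, 22.0, 55.0, 41.0, 31.0, 23.0, 55.0, 32.0, 9.0, 0.0 cfs.
ΣQ_DR = 268.0 cfs.
With Δt = 6 h = 21600 s, V = ΣQ_DR · Δt = 268.0 × 21600 = 5.79 × 10^6 ft³.

V ≈ 5.79 × 10^6 ft³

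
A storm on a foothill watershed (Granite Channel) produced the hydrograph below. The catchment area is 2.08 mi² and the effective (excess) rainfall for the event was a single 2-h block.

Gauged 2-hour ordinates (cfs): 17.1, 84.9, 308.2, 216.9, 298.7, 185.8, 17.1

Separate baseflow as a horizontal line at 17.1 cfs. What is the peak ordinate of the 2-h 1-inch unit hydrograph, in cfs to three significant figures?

U_p ≈ 194 cfs

Direct runoff: 0.0, 67.8, 291.1, 199.8, 281.6, 168.7, 0.0 cfs; ΣQ_DR = 1009 cfs, peak = 291.1 cfs.
Runoff depth d = ΣQ_DR·Δt / A = 1009 × 7200 / (2.08 mi²) = 1.503 in.
The 1-inch UH is the DRH scaled by (1 in)/d, so U_p = 291.1 × 1/1.503 = 194 cfs.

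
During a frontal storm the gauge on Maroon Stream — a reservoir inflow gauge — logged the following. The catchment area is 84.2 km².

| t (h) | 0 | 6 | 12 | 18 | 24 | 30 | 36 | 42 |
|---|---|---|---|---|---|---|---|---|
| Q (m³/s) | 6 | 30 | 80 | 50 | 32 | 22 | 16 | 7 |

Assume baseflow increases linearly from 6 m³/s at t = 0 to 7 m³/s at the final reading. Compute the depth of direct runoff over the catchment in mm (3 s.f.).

Direct runoff: 0.00, 23.86, 73.71, 43.57, 25.43, 15.29, 9.14, 0.00 m³/s; ΣQ_DR = 191.0 m³/s.
V = ΣQ_DR · Δt = 191.0 × 21600 s = 4.126 × 10^6 m³.
Over A = 84.2 km², depth = V / A = 49.0 mm.

d ≈ 49.0 mm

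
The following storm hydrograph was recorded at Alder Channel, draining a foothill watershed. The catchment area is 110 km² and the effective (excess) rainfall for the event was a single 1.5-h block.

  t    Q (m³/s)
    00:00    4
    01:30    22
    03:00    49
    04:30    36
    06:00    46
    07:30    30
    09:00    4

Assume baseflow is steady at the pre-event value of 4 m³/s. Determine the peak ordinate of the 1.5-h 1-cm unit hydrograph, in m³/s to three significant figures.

U_p ≈ 56.2 m³/s

Direct runoff: 0.0, 18.0, 45.0, 32.0, 42.0, 26.0, 0.0 m³/s; ΣQ_DR = 163.0 m³/s, peak = 45.0 m³/s.
Runoff depth d = ΣQ_DR·Δt / A = 163.0 × 5400 / (110 km²) = 8.002 mm.
The 1-cm UH is the DRH scaled by (10 mm)/d, so U_p = 45.0 × 10/8.002 = 56.2 m³/s.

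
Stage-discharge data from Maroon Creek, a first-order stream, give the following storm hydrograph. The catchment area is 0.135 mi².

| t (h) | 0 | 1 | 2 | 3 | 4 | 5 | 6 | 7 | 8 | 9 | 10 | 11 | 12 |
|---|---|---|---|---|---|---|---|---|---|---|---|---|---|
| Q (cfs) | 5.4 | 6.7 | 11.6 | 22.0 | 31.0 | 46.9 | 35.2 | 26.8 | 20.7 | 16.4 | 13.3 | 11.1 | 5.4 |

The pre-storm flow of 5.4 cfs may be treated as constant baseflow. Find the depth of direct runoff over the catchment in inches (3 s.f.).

Direct runoff: 0.0, 1.3, 6.2, 16.6, 25.6, 41.5, 29.8, 21.4, 15.3, 11.0, 7.9, 5.7, 0.0 cfs; ΣQ_DR = 182.3 cfs.
V = ΣQ_DR · Δt = 182.3 × 3600 s = 6.563 × 10^5 ft³.
Over A = 0.135 mi², depth = V / A = 2.09 in.

d ≈ 2.09 in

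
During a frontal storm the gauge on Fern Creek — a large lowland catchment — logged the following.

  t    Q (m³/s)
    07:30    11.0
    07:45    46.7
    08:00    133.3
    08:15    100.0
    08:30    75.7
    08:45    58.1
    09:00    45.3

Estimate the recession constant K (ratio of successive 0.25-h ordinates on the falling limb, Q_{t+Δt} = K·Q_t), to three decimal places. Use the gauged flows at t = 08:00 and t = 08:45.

K ≈ 0.758

Using the recession-limb readings at t = 08:00 and t = 08:45: Q falls from 133.3 to 58.1 m³/s over 3 intervals.
K = (Q₂/Q₁)^(1/3) = (58.1/133.3)^(1/3) = 0.758.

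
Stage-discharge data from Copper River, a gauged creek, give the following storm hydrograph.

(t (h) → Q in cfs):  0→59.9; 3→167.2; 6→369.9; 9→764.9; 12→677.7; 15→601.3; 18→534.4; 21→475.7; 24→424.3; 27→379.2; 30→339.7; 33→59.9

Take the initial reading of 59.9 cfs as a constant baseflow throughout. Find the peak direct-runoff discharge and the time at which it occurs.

Q_p = 705.0 cfs at t = 9 h

Subtracting baseflow gives direct-runoff ordinates: 0.0, 107.3, 310.0, 705.0, 617.8, 541.4, 474.5, 415.8, 364.4, 319.3, 279.8, 0.0 cfs.
The maximum is 705.0 cfs, occurring at the reading for t = 9 h.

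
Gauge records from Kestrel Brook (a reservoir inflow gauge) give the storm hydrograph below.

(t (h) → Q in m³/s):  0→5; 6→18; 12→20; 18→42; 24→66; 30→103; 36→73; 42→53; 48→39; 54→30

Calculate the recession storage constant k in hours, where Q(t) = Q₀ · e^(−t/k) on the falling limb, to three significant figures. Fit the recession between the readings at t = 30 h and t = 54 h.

On the falling limb, Q drops from 103 to 30 m³/s between t = 30 h and t = 54 h (Δt = 24 h).
k = −Δt / ln(Q₂/Q₁) = −24 / ln(30/103) = 19.5 h.

k ≈ 19.5 h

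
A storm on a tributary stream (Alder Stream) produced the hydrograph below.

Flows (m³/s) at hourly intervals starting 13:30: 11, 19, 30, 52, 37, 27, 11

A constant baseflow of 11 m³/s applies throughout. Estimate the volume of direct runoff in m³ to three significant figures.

Direct-runoff ordinates (Q − Q_b): 0.0, 8.0, 19.0, 41.0, 26.0, 16.0, 0.0 m³/s.
ΣQ_DR = 110.0 m³/s.
With Δt = 1 h = 3600 s, V = ΣQ_DR · Δt = 110.0 × 3600 = 3.96 × 10^5 m³.

V ≈ 3.96 × 10^5 m³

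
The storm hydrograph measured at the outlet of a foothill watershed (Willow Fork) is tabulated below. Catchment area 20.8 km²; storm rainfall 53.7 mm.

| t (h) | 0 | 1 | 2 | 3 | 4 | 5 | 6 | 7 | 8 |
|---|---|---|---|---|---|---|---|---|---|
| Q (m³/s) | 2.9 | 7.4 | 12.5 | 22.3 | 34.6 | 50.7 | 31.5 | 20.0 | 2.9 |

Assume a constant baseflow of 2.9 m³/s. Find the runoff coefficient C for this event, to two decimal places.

ΣQ_DR = 158.7 m³/s; V = ΣQ_DR·Δt = 5.713 × 10^5 m³.
Runoff depth d = V / A = 27.47 mm.
C = d / P = 27.47 / 53.7 = 0.51.

C ≈ 0.51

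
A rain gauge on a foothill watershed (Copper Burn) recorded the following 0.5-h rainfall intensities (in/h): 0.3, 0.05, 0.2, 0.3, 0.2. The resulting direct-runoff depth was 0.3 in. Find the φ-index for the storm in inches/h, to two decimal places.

φ ≈ 0.10 in/h

Only the 4 blocks with intensity above φ contribute runoff: 0.3, 0.2, 0.3, 0.2 in/h.
Σ(I−φ)·Δt = d  ⇒  (0.3+0.2+0.3+0.2 − 4φ)·0.5 = 0.3
φ = (1.000 − 0.3/0.5) / 4 = 0.10 in/h.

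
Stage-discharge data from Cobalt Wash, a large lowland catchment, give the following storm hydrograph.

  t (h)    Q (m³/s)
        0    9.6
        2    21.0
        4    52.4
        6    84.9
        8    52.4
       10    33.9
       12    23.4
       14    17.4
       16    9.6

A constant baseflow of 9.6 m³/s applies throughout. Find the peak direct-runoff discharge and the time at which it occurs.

Q_p = 75.3 m³/s at t = 6 h

Subtracting baseflow gives direct-runoff ordinates: 0.0, 11.4, 42.8, 75.3, 42.8, 24.3, 13.8, 7.8, 0.0 m³/s.
The maximum is 75.3 m³/s, occurring at the reading for t = 6 h.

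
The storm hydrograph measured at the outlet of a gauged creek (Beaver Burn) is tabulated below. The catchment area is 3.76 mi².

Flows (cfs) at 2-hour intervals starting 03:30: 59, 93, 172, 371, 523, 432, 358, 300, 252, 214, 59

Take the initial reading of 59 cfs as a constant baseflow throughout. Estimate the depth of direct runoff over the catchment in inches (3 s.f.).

d ≈ 1.80 in

Direct runoff: 0.0, 34.0, 113.0, 312.0, 464.0, 373.0, 299.0, 241.0, 193.0, 155.0, 0.0 cfs; ΣQ_DR = 2184 cfs.
V = ΣQ_DR · Δt = 2184 × 7200 s = 1.572 × 10^7 ft³.
Over A = 3.76 mi², depth = V / A = 1.80 in.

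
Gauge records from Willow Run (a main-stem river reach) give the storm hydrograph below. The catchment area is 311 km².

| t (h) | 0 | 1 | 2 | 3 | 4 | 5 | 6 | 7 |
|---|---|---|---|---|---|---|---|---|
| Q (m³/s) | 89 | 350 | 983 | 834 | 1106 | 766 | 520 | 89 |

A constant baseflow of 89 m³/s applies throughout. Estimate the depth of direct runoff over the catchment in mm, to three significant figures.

Direct runoff: 0.0, 261.0, 894.0, 745.0, 1017.0, 677.0, 431.0, 0.0 m³/s; ΣQ_DR = 4025 m³/s.
V = ΣQ_DR · Δt = 4025 × 3600 s = 1.449 × 10^7 m³.
Over A = 311 km², depth = V / A = 46.6 mm.

d ≈ 46.6 mm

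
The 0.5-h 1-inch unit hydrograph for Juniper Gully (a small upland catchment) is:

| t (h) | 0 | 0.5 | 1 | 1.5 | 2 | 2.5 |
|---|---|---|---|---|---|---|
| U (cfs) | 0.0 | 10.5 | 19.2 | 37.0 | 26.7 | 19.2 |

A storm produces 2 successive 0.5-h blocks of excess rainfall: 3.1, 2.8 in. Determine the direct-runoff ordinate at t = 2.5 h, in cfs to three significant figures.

Q ≈ 134 cfs

By discrete convolution, Q_j = Σ (P_i / 1 in) · U_{j−i}.
At t = 2.5 h (j=5): Q = (3.1/1)·19.2 + (2.8/1)·26.7 = 134 cfs.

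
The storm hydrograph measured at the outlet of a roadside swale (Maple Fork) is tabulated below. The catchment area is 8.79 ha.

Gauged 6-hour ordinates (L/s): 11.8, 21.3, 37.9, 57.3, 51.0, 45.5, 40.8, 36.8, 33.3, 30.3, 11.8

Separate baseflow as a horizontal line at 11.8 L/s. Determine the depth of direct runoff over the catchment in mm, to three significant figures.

Direct runoff: 0.0, 9.5, 26.1, 45.5, 39.2, 33.7, 29.0, 25.0, 21.5, 18.5, 0.0 L/s; ΣQ_DR = 248.0 L/s.
V = ΣQ_DR · Δt = 248.0 × 21600 s = 5.357 × 10^6 L.
Over A = 8.79 ha, depth = V / A = 60.9 mm.

d ≈ 60.9 mm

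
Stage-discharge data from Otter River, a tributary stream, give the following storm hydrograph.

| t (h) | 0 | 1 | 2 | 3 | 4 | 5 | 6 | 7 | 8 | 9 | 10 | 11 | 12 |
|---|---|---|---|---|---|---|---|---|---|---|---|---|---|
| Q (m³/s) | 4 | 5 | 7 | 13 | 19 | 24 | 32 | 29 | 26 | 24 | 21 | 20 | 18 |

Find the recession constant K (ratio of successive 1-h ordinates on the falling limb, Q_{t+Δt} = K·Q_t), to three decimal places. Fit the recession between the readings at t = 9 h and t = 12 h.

Using the recession-limb readings at t = 9 h and t = 12 h: Q falls from 24 to 18 m³/s over 3 intervals.
K = (Q₂/Q₁)^(1/3) = (18/24)^(1/3) = 0.909.

K ≈ 0.909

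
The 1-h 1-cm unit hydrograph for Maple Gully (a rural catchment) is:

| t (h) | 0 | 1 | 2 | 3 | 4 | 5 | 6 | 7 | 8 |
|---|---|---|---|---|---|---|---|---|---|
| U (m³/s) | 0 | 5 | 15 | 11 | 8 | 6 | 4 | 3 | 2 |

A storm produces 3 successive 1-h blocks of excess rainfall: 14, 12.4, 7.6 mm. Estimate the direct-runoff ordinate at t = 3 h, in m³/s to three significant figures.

Q ≈ 37.8 m³/s

By discrete convolution, Q_j = Σ (P_i / 10 mm) · U_{j−i}.
At t = 3 h (j=3): Q = (14/10)·11 + (12.4/10)·15 + (7.6/10)·5 = 37.8 m³/s.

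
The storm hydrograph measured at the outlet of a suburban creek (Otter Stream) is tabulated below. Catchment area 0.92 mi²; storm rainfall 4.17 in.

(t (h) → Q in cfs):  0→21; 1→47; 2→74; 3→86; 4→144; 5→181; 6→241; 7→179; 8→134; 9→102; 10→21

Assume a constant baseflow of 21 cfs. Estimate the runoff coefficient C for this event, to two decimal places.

C ≈ 0.40

ΣQ_DR = 999.0 cfs; V = ΣQ_DR·Δt = 3.596 × 10^6 ft³.
Runoff depth d = V / A = 1.683 in.
C = d / P = 1.683 / 4.17 = 0.40.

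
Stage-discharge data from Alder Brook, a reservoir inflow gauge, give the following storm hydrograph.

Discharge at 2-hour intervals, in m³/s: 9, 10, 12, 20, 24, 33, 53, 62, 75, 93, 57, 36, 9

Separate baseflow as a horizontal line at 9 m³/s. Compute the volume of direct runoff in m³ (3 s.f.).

Direct-runoff ordinates (Q − Q_b): 0.0, 1.0, 3.0, 11.0, 15.0, 24.0, 44.0, 53.0, 66.0, 84.0, 48.0, 27.0, 0.0 m³/s.
ΣQ_DR = 376.0 m³/s.
With Δt = 2 h = 7200 s, V = ΣQ_DR · Δt = 376.0 × 7200 = 2.71 × 10^6 m³.

V ≈ 2.71 × 10^6 m³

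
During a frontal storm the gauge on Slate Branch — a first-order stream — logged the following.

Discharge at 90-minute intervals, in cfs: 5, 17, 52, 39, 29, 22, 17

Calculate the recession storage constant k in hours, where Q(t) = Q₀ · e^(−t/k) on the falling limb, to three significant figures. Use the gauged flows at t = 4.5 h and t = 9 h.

On the falling limb, Q drops from 39 to 17 cfs between t = 4.5 h and t = 9 h (Δt = 4.5 h).
k = −Δt / ln(Q₂/Q₁) = −4.5 / ln(17/39) = 5.42 h.

k ≈ 5.42 h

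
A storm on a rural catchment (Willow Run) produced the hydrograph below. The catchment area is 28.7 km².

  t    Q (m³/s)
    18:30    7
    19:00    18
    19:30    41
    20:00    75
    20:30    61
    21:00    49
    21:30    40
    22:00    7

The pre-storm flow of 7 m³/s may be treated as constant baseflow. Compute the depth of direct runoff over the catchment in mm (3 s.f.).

Direct runoff: 0.0, 11.0, 34.0, 68.0, 54.0, 42.0, 33.0, 0.0 m³/s; ΣQ_DR = 242.0 m³/s.
V = ΣQ_DR · Δt = 242.0 × 1800 s = 4.356 × 10^5 m³.
Over A = 28.7 km², depth = V / A = 15.2 mm.

d ≈ 15.2 mm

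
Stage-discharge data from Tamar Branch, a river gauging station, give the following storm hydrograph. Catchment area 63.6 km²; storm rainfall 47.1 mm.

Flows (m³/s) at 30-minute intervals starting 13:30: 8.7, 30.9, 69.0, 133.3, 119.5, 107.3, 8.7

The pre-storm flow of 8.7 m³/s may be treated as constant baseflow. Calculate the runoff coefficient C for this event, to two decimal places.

ΣQ_DR = 416.5 m³/s; V = ΣQ_DR·Δt = 7.497 × 10^5 m³.
Runoff depth d = V / A = 11.79 mm.
C = d / P = 11.79 / 47.1 = 0.25.

C ≈ 0.25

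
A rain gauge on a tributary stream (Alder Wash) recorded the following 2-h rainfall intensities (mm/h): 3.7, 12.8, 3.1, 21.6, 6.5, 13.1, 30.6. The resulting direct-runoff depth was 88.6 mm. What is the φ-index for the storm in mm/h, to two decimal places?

φ ≈ 8.45 mm/h

Only the 4 blocks with intensity above φ contribute runoff: 12.8, 21.6, 13.1, 30.6 mm/h.
Σ(I−φ)·Δt = d  ⇒  (12.8+21.6+13.1+30.6 − 4φ)·2 = 88.6
φ = (78.10 − 88.6/2) / 4 = 8.45 mm/h.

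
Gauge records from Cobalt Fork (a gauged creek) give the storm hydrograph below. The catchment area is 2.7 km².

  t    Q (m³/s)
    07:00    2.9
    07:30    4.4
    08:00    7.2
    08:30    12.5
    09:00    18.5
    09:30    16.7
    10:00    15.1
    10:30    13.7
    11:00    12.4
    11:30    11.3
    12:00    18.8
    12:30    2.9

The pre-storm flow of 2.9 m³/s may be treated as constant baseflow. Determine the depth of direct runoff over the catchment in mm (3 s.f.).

Direct runoff: 0.0, 1.5, 4.3, 9.6, 15.6, 13.8, 12.2, 10.8, 9.5, 8.4, 15.9, 0.0 m³/s; ΣQ_DR = 101.6 m³/s.
V = ΣQ_DR · Δt = 101.6 × 1800 s = 1.829 × 10^5 m³.
Over A = 2.7 km², depth = V / A = 67.7 mm.

d ≈ 67.7 mm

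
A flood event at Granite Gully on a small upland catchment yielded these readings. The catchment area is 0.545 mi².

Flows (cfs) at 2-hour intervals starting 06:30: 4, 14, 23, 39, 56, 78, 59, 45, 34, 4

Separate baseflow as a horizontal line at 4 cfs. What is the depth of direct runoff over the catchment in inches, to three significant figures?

Direct runoff: 0.0, 10.0, 19.0, 35.0, 52.0, 74.0, 55.0, 41.0, 30.0, 0.0 cfs; ΣQ_DR = 316.0 cfs.
V = ΣQ_DR · Δt = 316.0 × 7200 s = 2.275 × 10^6 ft³.
Over A = 0.545 mi², depth = V / A = 1.80 in.

d ≈ 1.80 in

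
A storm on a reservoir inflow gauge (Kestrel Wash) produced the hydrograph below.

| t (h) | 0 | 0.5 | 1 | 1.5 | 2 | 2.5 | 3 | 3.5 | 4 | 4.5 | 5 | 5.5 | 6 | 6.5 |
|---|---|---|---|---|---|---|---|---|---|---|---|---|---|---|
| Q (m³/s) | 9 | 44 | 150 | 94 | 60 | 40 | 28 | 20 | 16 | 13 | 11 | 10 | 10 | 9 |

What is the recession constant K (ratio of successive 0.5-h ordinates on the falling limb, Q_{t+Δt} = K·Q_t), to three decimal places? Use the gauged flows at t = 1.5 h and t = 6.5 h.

K ≈ 0.791

Using the recession-limb readings at t = 1.5 h and t = 6.5 h: Q falls from 94 to 9 m³/s over 10 intervals.
K = (Q₂/Q₁)^(1/10) = (9/94)^(1/10) = 0.791.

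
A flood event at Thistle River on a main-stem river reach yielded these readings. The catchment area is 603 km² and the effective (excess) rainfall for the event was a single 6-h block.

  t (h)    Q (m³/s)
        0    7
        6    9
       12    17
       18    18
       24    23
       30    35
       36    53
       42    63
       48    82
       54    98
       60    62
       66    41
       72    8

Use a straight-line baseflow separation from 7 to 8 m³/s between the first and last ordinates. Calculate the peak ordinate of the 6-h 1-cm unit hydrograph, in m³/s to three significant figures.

U_p ≈ 60.2 m³/s

Direct runoff: 0.00, 1.92, 9.83, 10.75, 15.67, 27.58, 45.50, 55.42, 74.33, 90.25, 54.17, 33.08, 0.00 m³/s; ΣQ_DR = 418.5 m³/s, peak = 90.25 m³/s.
Runoff depth d = ΣQ_DR·Δt / A = 418.5 × 21600 / (603 km²) = 14.99 mm.
The 1-cm UH is the DRH scaled by (10 mm)/d, so U_p = 90.25 × 10/14.99 = 60.2 m³/s.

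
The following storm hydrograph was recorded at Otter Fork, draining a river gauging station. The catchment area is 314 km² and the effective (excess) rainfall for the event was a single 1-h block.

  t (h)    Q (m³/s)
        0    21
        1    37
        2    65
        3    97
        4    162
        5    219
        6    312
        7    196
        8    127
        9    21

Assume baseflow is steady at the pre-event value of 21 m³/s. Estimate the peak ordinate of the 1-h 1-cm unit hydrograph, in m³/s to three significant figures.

Direct runoff: 0.0, 16.0, 44.0, 76.0, 141.0, 198.0, 291.0, 175.0, 106.0, 0.0 m³/s; ΣQ_DR = 1047 m³/s, peak = 291.0 m³/s.
Runoff depth d = ΣQ_DR·Δt / A = 1047 × 3600 / (314 km²) = 12.00 mm.
The 1-cm UH is the DRH scaled by (10 mm)/d, so U_p = 291.0 × 10/12.00 = 242 m³/s.

U_p ≈ 242 m³/s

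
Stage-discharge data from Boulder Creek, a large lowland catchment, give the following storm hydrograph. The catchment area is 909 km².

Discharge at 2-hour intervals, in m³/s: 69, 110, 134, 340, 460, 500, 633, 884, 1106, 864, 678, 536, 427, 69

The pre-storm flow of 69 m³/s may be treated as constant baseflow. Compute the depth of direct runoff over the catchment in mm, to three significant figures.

d ≈ 46.3 mm

Direct runoff: 0.0, 41.0, 65.0, 271.0, 391.0, 431.0, 564.0, 815.0, 1037.0, 795.0, 609.0, 467.0, 358.0, 0.0 m³/s; ΣQ_DR = 5844 m³/s.
V = ΣQ_DR · Δt = 5844 × 7200 s = 4.208 × 10^7 m³.
Over A = 909 km², depth = V / A = 46.3 mm.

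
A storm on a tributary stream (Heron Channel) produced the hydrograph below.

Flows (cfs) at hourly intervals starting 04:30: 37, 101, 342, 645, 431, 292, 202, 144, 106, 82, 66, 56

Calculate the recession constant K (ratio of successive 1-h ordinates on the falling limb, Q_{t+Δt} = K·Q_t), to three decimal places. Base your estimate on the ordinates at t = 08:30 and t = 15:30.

K ≈ 0.747

Using the recession-limb readings at t = 08:30 and t = 15:30: Q falls from 431 to 56 cfs over 7 intervals.
K = (Q₂/Q₁)^(1/7) = (56/431)^(1/7) = 0.747.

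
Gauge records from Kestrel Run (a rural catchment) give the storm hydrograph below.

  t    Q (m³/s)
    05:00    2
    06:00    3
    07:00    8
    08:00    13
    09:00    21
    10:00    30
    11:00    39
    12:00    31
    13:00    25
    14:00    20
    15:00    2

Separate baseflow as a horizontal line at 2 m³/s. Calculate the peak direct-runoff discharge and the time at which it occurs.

Subtracting baseflow gives direct-runoff ordinates: 0.0, 1.0, 6.0, 11.0, 19.0, 28.0, 37.0, 29.0, 23.0, 18.0, 0.0 m³/s.
The maximum is 37.0 m³/s, occurring at the reading for t = 11:00.

Q_p = 37.0 m³/s at t = 11:00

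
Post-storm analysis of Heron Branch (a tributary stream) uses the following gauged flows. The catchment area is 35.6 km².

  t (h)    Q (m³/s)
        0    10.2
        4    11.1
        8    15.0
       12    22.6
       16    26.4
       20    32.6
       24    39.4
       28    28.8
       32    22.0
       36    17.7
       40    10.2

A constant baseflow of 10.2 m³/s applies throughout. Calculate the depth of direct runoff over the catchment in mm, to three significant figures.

d ≈ 50.1 mm

Direct runoff: 0.0, 0.9, 4.8, 12.4, 16.2, 22.4, 29.2, 18.6, 11.8, 7.5, 0.0 m³/s; ΣQ_DR = 123.8 m³/s.
V = ΣQ_DR · Δt = 123.8 × 14400 s = 1.783 × 10^6 m³.
Over A = 35.6 km², depth = V / A = 50.1 mm.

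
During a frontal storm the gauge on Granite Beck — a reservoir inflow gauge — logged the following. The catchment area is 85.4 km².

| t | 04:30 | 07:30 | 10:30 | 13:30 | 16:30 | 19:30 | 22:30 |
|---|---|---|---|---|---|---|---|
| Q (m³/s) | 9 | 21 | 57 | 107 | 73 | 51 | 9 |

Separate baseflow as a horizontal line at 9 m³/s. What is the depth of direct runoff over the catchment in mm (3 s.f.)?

Direct runoff: 0.0, 12.0, 48.0, 98.0, 64.0, 42.0, 0.0 m³/s; ΣQ_DR = 264.0 m³/s.
V = ΣQ_DR · Δt = 264.0 × 10800 s = 2.851 × 10^6 m³.
Over A = 85.4 km², depth = V / A = 33.4 mm.

d ≈ 33.4 mm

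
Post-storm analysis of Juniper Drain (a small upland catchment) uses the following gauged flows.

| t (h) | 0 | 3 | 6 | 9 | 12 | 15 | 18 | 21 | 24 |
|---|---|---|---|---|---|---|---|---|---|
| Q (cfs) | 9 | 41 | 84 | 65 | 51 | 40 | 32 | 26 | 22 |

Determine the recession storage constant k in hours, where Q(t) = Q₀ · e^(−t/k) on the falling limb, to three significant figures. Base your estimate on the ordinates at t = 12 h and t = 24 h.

On the falling limb, Q drops from 51 to 22 cfs between t = 12 h and t = 24 h (Δt = 12 h).
k = −Δt / ln(Q₂/Q₁) = −12 / ln(22/51) = 14.3 h.

k ≈ 14.3 h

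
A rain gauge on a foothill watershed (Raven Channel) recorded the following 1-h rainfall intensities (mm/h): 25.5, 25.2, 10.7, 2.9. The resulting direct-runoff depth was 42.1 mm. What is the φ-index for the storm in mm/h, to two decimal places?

Only the 3 blocks with intensity above φ contribute runoff: 25.5, 25.2, 10.7 mm/h.
Σ(I−φ)·Δt = d  ⇒  (25.5+25.2+10.7 − 3φ)·1 = 42.1
φ = (61.40 − 42.1/1) / 3 = 6.43 mm/h.

φ ≈ 6.43 mm/h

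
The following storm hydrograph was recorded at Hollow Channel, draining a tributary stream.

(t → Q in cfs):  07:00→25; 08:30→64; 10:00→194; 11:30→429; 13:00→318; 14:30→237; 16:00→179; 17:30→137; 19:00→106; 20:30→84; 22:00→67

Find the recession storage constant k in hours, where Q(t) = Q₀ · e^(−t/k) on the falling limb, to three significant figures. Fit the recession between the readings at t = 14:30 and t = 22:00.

k ≈ 5.94 h

On the falling limb, Q drops from 237 to 67 cfs between t = 14:30 and t = 22:00 (Δt = 7.5 h).
k = −Δt / ln(Q₂/Q₁) = −7.5 / ln(67/237) = 5.94 h.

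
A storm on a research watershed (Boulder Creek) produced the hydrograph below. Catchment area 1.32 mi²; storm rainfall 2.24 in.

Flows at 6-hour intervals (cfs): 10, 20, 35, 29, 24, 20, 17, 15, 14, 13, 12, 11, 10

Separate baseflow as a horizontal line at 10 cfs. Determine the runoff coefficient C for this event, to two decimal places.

ΣQ_DR = 100.0 cfs; V = ΣQ_DR·Δt = 2.160 × 10^6 ft³.
Runoff depth d = V / A = 0.7044 in.
C = d / P = 0.7044 / 2.24 = 0.31.

C ≈ 0.31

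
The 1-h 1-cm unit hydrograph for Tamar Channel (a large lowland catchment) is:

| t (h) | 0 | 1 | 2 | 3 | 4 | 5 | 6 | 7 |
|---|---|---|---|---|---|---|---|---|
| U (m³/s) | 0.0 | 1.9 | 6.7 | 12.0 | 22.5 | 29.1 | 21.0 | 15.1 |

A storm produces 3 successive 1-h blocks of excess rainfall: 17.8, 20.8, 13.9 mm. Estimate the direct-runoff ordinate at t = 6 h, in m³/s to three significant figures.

Q ≈ 129 m³/s

By discrete convolution, Q_j = Σ (P_i / 10 mm) · U_{j−i}.
At t = 6 h (j=6): Q = (17.8/10)·21.0 + (20.8/10)·29.1 + (13.9/10)·22.5 = 129 m³/s.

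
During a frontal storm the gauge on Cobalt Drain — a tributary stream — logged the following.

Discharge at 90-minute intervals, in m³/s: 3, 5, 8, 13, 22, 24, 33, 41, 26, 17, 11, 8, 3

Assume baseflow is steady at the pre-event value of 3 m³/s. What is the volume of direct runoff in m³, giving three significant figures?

V ≈ 9.45 × 10^5 m³

Direct-runoff ordinates (Q − Q_b): 0.0, 2.0, 5.0, 10.0, 19.0, 21.0, 30.0, 38.0, 23.0, 14.0, 8.0, 5.0, 0.0 m³/s.
ΣQ_DR = 175.0 m³/s.
With Δt = 1.5 h = 5400 s, V = ΣQ_DR · Δt = 175.0 × 5400 = 9.45 × 10^5 m³.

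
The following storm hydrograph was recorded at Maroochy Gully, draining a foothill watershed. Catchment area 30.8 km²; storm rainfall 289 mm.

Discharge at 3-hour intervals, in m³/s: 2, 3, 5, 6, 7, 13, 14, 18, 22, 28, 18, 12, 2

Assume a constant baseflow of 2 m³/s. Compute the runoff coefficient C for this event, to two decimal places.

ΣQ_DR = 124.0 m³/s; V = ΣQ_DR·Δt = 1.339 × 10^6 m³.
Runoff depth d = V / A = 43.48 mm.
C = d / P = 43.48 / 289 = 0.15.

C ≈ 0.15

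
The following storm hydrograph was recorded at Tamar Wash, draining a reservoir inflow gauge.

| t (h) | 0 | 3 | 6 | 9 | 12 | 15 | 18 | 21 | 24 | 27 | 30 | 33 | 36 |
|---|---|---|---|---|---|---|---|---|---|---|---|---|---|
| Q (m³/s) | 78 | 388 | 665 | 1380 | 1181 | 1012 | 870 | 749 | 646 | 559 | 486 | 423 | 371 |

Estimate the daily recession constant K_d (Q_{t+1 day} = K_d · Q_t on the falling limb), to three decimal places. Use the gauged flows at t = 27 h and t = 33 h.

Between t = 27 h and t = 33 h the flow falls from 559 to 423 m³/s over 2×3 h = 6 h.
Per-interval ratio K = (423/559)^(1/2) = 0.8699; K_d = K^(24/3) = 0.328.

K_d ≈ 0.328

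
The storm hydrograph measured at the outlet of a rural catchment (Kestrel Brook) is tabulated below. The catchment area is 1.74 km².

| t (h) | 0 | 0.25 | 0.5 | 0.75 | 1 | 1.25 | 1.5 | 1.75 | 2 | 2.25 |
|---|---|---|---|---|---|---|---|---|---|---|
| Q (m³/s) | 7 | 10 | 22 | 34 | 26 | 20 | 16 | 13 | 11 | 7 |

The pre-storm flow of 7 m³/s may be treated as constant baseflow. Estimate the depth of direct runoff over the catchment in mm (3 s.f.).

Direct runoff: 0.0, 3.0, 15.0, 27.0, 19.0, 13.0, 9.0, 6.0, 4.0, 0.0 m³/s; ΣQ_DR = 96.00 m³/s.
V = ΣQ_DR · Δt = 96.00 × 900 s = 86400 m³.
Over A = 1.74 km², depth = V / A = 49.7 mm.

d ≈ 49.7 mm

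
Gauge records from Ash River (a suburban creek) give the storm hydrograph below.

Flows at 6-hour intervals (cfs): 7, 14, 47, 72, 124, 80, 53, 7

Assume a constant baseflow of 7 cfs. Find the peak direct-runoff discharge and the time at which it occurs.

Subtracting baseflow gives direct-runoff ordinates: 0.0, 7.0, 40.0, 65.0, 117.0, 73.0, 46.0, 0.0 cfs.
The maximum is 117.0 cfs, occurring at the reading for t = 24 h.

Q_p = 117.0 cfs at t = 24 h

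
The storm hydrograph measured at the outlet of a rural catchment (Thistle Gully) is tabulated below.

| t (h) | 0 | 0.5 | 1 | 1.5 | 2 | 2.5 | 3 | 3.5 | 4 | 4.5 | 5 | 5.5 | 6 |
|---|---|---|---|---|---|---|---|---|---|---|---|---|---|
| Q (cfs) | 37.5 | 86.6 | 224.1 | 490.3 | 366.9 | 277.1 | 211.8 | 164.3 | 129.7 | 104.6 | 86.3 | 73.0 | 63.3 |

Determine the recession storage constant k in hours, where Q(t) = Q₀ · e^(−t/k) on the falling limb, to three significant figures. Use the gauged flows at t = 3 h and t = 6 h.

k ≈ 2.48 h

On the falling limb, Q drops from 211.8 to 63.3 cfs between t = 3 h and t = 6 h (Δt = 3 h).
k = −Δt / ln(Q₂/Q₁) = −3 / ln(63.3/211.8) = 2.48 h.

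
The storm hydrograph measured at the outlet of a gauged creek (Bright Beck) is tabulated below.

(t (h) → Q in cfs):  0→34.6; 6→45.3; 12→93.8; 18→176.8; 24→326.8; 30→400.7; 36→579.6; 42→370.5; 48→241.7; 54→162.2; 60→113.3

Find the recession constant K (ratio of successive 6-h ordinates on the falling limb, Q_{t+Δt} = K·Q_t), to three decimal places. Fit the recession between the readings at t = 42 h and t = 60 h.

K ≈ 0.674

Using the recession-limb readings at t = 42 h and t = 60 h: Q falls from 370.5 to 113.3 cfs over 3 intervals.
K = (Q₂/Q₁)^(1/3) = (113.3/370.5)^(1/3) = 0.674.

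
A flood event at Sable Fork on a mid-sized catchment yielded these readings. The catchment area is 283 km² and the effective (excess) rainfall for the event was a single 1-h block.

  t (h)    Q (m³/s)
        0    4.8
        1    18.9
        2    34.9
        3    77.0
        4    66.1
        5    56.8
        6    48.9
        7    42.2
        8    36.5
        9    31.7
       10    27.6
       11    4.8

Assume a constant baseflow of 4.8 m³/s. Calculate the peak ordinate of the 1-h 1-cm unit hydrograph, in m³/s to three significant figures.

Direct runoff: 0.0, 14.1, 30.1, 72.2, 61.3, 52.0, 44.1, 37.4, 31.7, 26.9, 22.8, 0.0 m³/s; ΣQ_DR = 392.6 m³/s, peak = 72.2 m³/s.
Runoff depth d = ΣQ_DR·Δt / A = 392.6 × 3600 / (283 km²) = 4.994 mm.
The 1-cm UH is the DRH scaled by (10 mm)/d, so U_p = 72.2 × 10/4.994 = 145 m³/s.

U_p ≈ 145 m³/s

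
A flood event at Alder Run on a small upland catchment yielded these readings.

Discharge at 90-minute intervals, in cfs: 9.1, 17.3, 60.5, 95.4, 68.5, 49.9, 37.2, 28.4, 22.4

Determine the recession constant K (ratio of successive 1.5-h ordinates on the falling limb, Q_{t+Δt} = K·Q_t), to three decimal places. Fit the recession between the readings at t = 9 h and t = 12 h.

Using the recession-limb readings at t = 9 h and t = 12 h: Q falls from 37.2 to 22.4 cfs over 2 intervals.
K = (Q₂/Q₁)^(1/2) = (22.4/37.2)^(1/2) = 0.776.

K ≈ 0.776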